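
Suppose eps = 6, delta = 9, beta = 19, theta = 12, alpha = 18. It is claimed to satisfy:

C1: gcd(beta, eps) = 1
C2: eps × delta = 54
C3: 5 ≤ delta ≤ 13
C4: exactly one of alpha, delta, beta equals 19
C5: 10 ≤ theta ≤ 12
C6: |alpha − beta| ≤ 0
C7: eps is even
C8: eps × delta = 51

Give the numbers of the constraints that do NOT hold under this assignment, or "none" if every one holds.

C1: gcd(19, 6) = 1 — holds.
C2: eps × delta = 6 × 9 = 54 — holds.
C3: delta = 9 lies in [5, 13] — holds.
C4: alpha=18, delta=9, beta=19; 1 of them equals 19 — holds.
C5: theta = 12 lies in [10, 12] — holds.
C6: |18 − 19| = 1; 1 > 0, exceeds bound 0 — does not hold.
C7: eps = 6 is even — holds.
C8: eps × delta = 6 × 9 = 54, not 51 — does not hold.

Violated: 6 and 8.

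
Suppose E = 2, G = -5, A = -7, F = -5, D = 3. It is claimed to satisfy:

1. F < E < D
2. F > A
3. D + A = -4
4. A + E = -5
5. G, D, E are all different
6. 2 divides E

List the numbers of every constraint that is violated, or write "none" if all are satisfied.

No violations.

1. values -5 < 2 < 3 — holds.
2. F = -5, A = -7; -5 > -7 — holds.
3. D + A = 3 + (-7) = -4 — holds.
4. A + E = -7 + 2 = -5 — holds.
5. values -5, 3, 2 are pairwise distinct — holds.
6. 2 / 2 = 1, so 2 divides 2 — holds.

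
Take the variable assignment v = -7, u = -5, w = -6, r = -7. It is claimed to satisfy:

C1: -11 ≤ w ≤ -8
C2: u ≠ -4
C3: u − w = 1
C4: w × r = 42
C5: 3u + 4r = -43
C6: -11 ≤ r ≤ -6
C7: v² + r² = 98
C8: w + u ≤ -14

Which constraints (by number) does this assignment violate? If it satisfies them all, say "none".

Constraints 1 and 8 are violated.

C1: w = -6 is outside [-11, -8] — fails.
C2: u = -5, and -5 ≠ -4 — holds.
C3: u − w = -5 − (-6) = 1 — holds.
C4: w × r = -6 × (-7) = 42 — holds.
C5: 3u + 4r = 3(-5) + 4(-7) = -43 — holds.
C6: r = -7 lies in [-11, -6] — holds.
C7: v² + r² = (-7)² + (-7)² = 49 + 49 = 98 — holds.
C8: w + u = -6 + (-5) = -11; -11 > -14, bound -14 not met — fails.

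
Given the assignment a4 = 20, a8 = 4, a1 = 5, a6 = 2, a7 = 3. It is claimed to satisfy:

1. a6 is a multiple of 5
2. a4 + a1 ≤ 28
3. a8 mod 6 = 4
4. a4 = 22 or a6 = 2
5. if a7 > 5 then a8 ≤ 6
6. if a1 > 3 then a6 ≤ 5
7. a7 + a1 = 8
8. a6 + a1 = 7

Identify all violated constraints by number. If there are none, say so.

Constraint 1 does not hold.

1. 2 = 5×0 + 2, so 5 does not divide 2 — does not hold.
2. a4 + a1 = 20 + 5 = 25; 25 ≤ 28 — holds.
3. 4 mod 6 = 4 — holds.
4. a4 = 20 ≠ 22, but a6 = 2 = 2 (second disjunct) — holds.
5. a7 = 3, not > 5; antecedent false, conditional vacuously true — holds.
6. a1 = 5 > 3, so we need a6 ≤ 5; a6 = 2 ≤ 5 — holds.
7. a7 + a1 = 3 + 5 = 8 — holds.
8. a6 + a1 = 2 + 5 = 7 — holds.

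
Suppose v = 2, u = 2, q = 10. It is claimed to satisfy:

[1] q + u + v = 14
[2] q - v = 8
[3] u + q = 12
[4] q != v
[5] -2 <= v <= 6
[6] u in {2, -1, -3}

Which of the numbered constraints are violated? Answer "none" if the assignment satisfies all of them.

[1] q + u + v = 10 + 2 + 2 = 14  yes
[2] q - v = 10 - 2 = 8  yes
[3] u + q = 2 + 10 = 12  yes
[4] q = 10, v = 2; distinct  yes
[5] v = 2 lies in [-2, 6]  yes
[6] u = 2 is in {2, -1, -3}  yes

The assignment satisfies every constraint.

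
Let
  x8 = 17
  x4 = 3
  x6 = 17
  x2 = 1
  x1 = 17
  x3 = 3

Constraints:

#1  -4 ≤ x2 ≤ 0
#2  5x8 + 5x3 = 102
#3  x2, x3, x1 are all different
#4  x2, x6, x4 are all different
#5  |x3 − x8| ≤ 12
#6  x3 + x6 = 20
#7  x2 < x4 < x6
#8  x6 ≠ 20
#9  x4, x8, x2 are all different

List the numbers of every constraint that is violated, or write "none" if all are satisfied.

#1 x2 = 1 is outside [-4, 0] — fails.
#2 5x8 + 5x3 = 5(17) + 5(3) = 100, not 102 — fails.
#3 values 1, 3, 17 are pairwise distinct — holds.
#4 values 1, 17, 3 are pairwise distinct — holds.
#5 |3 − 17| = 14; 14 > 12, exceeds bound 12 — fails.
#6 x3 + x6 = 3 + 17 = 20 — holds.
#7 values 1 < 3 < 17 — holds.
#8 x6 = 17, and 17 ≠ 20 — holds.
#9 values 3, 17, 1 are pairwise distinct — holds.

Violated: 1, 2, and 5.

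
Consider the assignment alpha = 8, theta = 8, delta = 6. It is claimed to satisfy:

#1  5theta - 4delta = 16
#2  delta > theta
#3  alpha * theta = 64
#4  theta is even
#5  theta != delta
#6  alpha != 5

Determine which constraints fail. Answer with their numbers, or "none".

#1 5theta - 4delta = 5(8) - 4(6) = 16 — satisfied.
#2 delta = 6, theta = 8; 6 ≤ 8 (want >) — violated.
#3 alpha * theta = 8 * 8 = 64 — satisfied.
#4 theta = 8 is even — satisfied.
#5 theta = 8, delta = 6; distinct — satisfied.
#6 alpha = 8, and 8 ≠ 5 — satisfied.

No — constraint 2 is not satisfied.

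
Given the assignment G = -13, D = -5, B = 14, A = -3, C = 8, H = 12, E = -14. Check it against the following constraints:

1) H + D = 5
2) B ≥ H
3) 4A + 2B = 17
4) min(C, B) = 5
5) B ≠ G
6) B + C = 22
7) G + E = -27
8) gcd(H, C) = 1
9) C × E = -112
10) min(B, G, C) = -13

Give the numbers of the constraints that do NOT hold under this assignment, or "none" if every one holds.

Violated: 1, 3, 4, and 8.

1) H + D = 12 + (-5) = 7, not 5  no
2) B = 14, H = 12; 14 ≥ 12  yes
3) 4A + 2B = 4(-3) + 2(14) = 16, not 17  no
4) min(8, 14) = 8, not 5  no
5) B = 14, G = -13; distinct  yes
6) B + C = 14 + 8 = 22  yes
7) G + E = -13 + (-14) = -27  yes
8) gcd(12, 8) = 4, not 1  no
9) C × E = 8 × (-14) = -112  yes
10) min(14, -13, 8) = -13  yes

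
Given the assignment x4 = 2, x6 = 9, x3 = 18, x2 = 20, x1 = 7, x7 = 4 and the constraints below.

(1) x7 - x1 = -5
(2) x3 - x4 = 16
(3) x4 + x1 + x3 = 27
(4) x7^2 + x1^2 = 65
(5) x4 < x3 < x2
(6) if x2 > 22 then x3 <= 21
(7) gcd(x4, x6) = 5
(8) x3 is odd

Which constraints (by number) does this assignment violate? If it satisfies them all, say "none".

(1) x7 - x1 = 4 - 7 = -3, not -5 — does not hold.
(2) x3 - x4 = 18 - 2 = 16 — holds.
(3) x4 + x1 + x3 = 2 + 7 + 18 = 27 — holds.
(4) x7^2 + x1^2 = 4^2 + 7^2 = 16 + 49 = 65 — holds.
(5) values 2 < 18 < 20 — holds.
(6) x2 = 20, not > 22; antecedent false, conditional vacuously true — holds.
(7) gcd(2, 9) = 1, not 5 — does not hold.
(8) x3 = 18 is even — does not hold.

Constraints 1, 7, 8 are violated.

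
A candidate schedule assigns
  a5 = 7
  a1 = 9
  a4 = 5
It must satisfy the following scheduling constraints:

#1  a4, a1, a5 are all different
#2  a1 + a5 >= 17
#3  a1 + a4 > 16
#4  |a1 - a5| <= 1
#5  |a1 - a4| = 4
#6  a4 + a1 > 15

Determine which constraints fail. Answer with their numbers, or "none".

#1 values 5, 9, 7 are pairwise distinct  ✓
#2 a1 + a5 = 9 + 7 = 16; 16 < 17, bound 17 not met  ✗
#3 a1 + a4 = 9 + 5 = 14; 14 ≤ 16, bound 16 not met  ✗
#4 |9 - 7| = 2; 2 > 1, exceeds bound 1  ✗
#5 |9 - 5| = 4  ✓
#6 a4 + a1 = 5 + 9 = 14; 14 ≤ 15, bound 15 not met  ✗

The assignment fails constraints 2, 3, 4, and 6.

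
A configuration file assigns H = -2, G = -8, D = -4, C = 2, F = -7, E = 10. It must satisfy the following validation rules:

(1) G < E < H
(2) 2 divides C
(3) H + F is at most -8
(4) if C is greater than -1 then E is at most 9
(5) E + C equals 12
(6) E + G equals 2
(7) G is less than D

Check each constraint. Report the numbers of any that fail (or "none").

The assignment fails constraints 1, 4.

(1) values -8, 10, -2; E = 10 is not < H = -2  FAIL
(2) 2 / 2 = 1, so 2 divides 2  OK
(3) H + F = -2 + (-7) = -9; -9 ≤ -8  OK
(4) C = 2 > -1, so we need E ≤ 9; but E = 10 > 9  FAIL
(5) E + C = 10 + 2 = 12  OK
(6) E + G = 10 + (-8) = 2  OK
(7) G = -8, D = -4; -8 < -4  OK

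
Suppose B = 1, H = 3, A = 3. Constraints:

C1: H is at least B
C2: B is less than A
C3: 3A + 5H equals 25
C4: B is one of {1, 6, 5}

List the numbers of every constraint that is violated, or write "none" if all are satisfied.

C1: H = 3, B = 1; 3 ≥ 1  true
C2: B = 1, A = 3; 1 < 3  true
C3: 3A + 5H = 3(3) + 5(3) = 24, not 25  false
C4: B = 1 is in {1, 6, 5}  true

No — constraint 3 is not satisfied.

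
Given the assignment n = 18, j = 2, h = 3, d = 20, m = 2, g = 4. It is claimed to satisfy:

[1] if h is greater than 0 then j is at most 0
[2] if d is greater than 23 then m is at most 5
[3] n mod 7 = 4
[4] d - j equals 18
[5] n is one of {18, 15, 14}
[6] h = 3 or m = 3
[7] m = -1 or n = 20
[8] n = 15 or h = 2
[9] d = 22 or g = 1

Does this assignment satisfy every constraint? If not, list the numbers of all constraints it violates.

[1] h = 3 > 0, so we need j ≤ 0; but j = 2 > 0  ✗
[2] d = 20, not > 23; antecedent false, conditional vacuously true  ✓
[3] 18 mod 7 = 4  ✓
[4] d - j = 20 - 2 = 18  ✓
[5] n = 18 is in {18, 15, 14}  ✓
[6] h = 3 = 3 (first disjunct)  ✓
[7] m = 2 ≠ -1 and n = 18 ≠ 20; both disjuncts false  ✗
[8] n = 18 ≠ 15 and h = 3 ≠ 2; both disjuncts false  ✗
[9] d = 20 ≠ 22 and g = 4 ≠ 1; both disjuncts false  ✗

Constraints 1, 7, 8, and 9 do not hold.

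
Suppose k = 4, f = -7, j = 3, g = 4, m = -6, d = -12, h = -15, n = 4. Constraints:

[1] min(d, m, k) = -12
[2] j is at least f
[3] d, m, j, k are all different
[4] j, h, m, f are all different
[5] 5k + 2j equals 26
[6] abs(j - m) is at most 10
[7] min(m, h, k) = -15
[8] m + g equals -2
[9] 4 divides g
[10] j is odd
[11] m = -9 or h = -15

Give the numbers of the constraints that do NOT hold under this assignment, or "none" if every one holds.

[1] min(-12, -6, 4) = -12  true
[2] j = 3, f = -7; 3 ≥ -7  true
[3] values -12, -6, 3, 4 are pairwise distinct  true
[4] values 3, -15, -6, -7 are pairwise distinct  true
[5] 5k + 2j = 5(4) + 2(3) = 26  true
[6] abs(3 - (-6)) = 9; 9 ≤ 10  true
[7] min(-6, -15, 4) = -15  true
[8] m + g = -6 + 4 = -2  true
[9] 4 / 4 = 1, so 4 divides 4  true
[10] j = 3 is odd  true
[11] m = -6 ≠ -9, but h = -15 = -15 (second disjunct)  true

Yes — all constraints hold.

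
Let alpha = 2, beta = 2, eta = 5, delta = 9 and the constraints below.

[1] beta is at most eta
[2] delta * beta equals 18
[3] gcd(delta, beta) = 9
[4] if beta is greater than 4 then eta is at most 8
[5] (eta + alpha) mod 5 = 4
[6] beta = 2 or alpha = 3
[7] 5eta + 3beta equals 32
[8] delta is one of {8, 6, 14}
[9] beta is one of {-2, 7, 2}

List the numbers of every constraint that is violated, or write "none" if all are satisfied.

[1] beta = 2, eta = 5; 2 ≤ 5  yes
[2] delta * beta = 9 * 2 = 18  yes
[3] gcd(9, 2) = 1, not 9  no
[4] beta = 2, not > 4; antecedent false, conditional vacuously true  yes
[5] eta + alpha = 7; 7 mod 5 = 2, not 4  no
[6] beta = 2 = 2 (first disjunct)  yes
[7] 5eta + 3beta = 5(5) + 3(2) = 31, not 32  no
[8] delta = 9 is not in {8, 6, 14}  no
[9] beta = 2 is in {-2, 7, 2}  yes

No — constraints 3, 5, 7, and 8 are not satisfied.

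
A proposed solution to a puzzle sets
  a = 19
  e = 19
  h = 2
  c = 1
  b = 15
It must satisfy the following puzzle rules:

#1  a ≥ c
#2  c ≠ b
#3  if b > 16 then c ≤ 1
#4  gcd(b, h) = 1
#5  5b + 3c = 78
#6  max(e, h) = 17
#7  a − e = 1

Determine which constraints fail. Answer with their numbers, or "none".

#1 a = 19, c = 1; 19 ≥ 1  yes
#2 c = 1, b = 15; distinct  yes
#3 b = 15, not > 16; antecedent false, conditional vacuously true  yes
#4 gcd(15, 2) = 1  yes
#5 5b + 3c = 5(15) + 3(1) = 78  yes
#6 max(19, 2) = 19, not 17  no
#7 a − e = 19 − 19 = 0, not 1  no

Constraints 6 and 7 are violated.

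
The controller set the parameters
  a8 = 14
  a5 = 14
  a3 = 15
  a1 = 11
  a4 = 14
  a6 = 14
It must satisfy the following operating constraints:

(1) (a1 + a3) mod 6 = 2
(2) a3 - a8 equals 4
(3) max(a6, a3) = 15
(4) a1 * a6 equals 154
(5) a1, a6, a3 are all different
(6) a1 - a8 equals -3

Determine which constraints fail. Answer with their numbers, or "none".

(1) a1 + a3 = 26; 26 mod 6 = 2 — satisfied.
(2) a3 - a8 = 15 - 14 = 1, not 4 — violated.
(3) max(14, 15) = 15 — satisfied.
(4) a1 * a6 = 11 * 14 = 154 — satisfied.
(5) values 11, 14, 15 are pairwise distinct — satisfied.
(6) a1 - a8 = 11 - 14 = -3 — satisfied.

The assignment fails constraint 2.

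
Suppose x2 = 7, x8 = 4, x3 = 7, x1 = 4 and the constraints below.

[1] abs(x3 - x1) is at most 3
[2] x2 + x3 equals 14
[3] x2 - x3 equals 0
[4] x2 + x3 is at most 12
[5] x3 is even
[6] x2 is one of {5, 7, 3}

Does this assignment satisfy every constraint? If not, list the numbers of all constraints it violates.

No — constraints 4 and 5 are not satisfied.

[1] abs(7 - 4) = 3; 3 ≤ 3 — OK.
[2] x2 + x3 = 7 + 7 = 14 — OK.
[3] x2 - x3 = 7 - 7 = 0 — OK.
[4] x2 + x3 = 7 + 7 = 14; 14 > 12, bound 12 not met — violated.
[5] x3 = 7 is odd — violated.
[6] x2 = 7 is in {5, 7, 3} — OK.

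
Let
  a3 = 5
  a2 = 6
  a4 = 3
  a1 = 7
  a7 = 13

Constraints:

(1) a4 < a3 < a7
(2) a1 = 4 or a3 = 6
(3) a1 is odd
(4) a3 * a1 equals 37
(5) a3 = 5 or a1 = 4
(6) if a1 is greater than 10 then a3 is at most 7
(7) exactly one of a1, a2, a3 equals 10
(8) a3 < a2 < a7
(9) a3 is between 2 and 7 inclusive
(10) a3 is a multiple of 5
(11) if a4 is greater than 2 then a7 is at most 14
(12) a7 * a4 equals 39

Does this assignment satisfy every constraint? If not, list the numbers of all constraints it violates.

(1) values 3 < 5 < 13  yes
(2) a1 = 7 ≠ 4 and a3 = 5 ≠ 6; both disjuncts false  no
(3) a1 = 7 is odd  yes
(4) a3 * a1 = 5 * 7 = 35, not 37  no
(5) a3 = 5 = 5 (first disjunct)  yes
(6) a1 = 7, not > 10; antecedent false, conditional vacuously true  yes
(7) a1=7, a2=6, a3=5; 0 of them equal 10, not exactly one  no
(8) values 5 < 6 < 13  yes
(9) a3 = 5 lies in [2, 7]  yes
(10) 5 / 5 = 1, so 5 divides 5  yes
(11) a4 = 3 > 2, so we need a7 ≤ 14; a7 = 13 ≤ 14  yes
(12) a7 * a4 = 13 * 3 = 39  yes

No — constraints 2, 4, and 7 are not satisfied.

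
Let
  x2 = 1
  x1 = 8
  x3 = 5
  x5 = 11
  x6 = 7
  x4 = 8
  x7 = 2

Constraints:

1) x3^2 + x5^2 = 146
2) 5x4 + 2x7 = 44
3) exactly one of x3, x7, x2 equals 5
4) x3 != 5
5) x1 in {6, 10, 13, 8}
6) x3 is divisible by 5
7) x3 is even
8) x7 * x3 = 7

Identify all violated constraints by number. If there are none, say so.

Violated: 4, 7, and 8.

1) x3^2 + x5^2 = 5^2 + 11^2 = 25 + 121 = 146 — holds.
2) 5x4 + 2x7 = 5(8) + 2(2) = 44 — holds.
3) x3=5, x7=2, x2=1; 1 of them equals 5 — holds.
4) x3 = 5, but 5 is required to differ — fails.
5) x1 = 8 is in {6, 10, 13, 8} — holds.
6) 5 / 5 = 1, so 5 divides 5 — holds.
7) x3 = 5 is odd — fails.
8) x7 * x3 = 2 * 5 = 10, not 7 — fails.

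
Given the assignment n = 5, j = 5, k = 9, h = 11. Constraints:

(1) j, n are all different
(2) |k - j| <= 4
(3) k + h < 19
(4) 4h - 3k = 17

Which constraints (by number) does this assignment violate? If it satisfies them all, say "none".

Violated: 1, 3.

(1) j = n = 5, not all different — fails.
(2) |9 - 5| = 4; 4 ≤ 4 — holds.
(3) k + h = 9 + 11 = 20; 20 ≥ 19, bound 19 not met — fails.
(4) 4h - 3k = 4(11) - 3(9) = 17 — holds.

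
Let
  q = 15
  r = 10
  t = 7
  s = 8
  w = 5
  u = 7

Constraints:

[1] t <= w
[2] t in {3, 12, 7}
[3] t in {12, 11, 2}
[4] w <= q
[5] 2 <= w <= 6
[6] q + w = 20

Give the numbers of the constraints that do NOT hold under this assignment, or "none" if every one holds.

No — constraints 1 and 3 are not satisfied.

[1] t = 7, w = 5; 7 > 5 (want ≤) — violated.
[2] t = 7 is in {3, 12, 7} — satisfied.
[3] t = 7 is not in {12, 11, 2} — violated.
[4] w = 5, q = 15; 5 ≤ 15 — satisfied.
[5] w = 5 lies in [2, 6] — satisfied.
[6] q + w = 15 + 5 = 20 — satisfied.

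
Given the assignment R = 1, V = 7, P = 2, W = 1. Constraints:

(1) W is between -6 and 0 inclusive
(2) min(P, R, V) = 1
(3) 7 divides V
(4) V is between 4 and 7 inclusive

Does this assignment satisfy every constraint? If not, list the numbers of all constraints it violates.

No — constraint 1 is not satisfied.

(1) W = 1 is outside [-6, 0]  fails
(2) min(2, 1, 7) = 1  holds
(3) 7 / 7 = 1, so 7 divides 7  holds
(4) V = 7 lies in [4, 7]  holds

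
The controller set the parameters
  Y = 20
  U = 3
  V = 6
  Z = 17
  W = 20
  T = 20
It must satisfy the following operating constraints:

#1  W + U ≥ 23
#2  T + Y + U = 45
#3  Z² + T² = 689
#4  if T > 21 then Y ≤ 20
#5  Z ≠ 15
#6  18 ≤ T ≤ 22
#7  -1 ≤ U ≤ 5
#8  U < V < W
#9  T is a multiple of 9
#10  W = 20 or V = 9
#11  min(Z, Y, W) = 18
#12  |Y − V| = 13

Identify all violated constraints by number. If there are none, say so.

Constraints 2, 9, 11, and 12 do not hold.

#1 W + U = 20 + 3 = 23; 23 ≥ 23 — holds.
#2 T + Y + U = 20 + 20 + 3 = 43, not 45 — does not hold.
#3 Z² + T² = 17² + 20² = 289 + 400 = 689 — holds.
#4 T = 20, not > 21; antecedent false, conditional vacuously true — holds.
#5 Z = 17, and 17 ≠ 15 — holds.
#6 T = 20 lies in [18, 22] — holds.
#7 U = 3 lies in [-1, 5] — holds.
#8 values 3 < 6 < 20 — holds.
#9 20 = 9×2 + 2, so 9 does not divide 20 — does not hold.
#10 W = 20 = 20 (first disjunct) — holds.
#11 min(17, 20, 20) = 17, not 18 — does not hold.
#12 |20 − 6| = 14, not 13 — does not hold.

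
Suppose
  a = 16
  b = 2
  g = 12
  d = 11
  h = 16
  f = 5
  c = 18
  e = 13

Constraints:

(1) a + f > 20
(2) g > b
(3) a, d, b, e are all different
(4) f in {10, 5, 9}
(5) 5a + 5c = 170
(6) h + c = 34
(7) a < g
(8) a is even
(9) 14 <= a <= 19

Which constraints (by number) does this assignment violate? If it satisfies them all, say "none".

(1) a + f = 16 + 5 = 21; 21 > 20  OK
(2) g = 12, b = 2; 12 > 2  OK
(3) values 16, 11, 2, 13 are pairwise distinct  OK
(4) f = 5 is in {10, 5, 9}  OK
(5) 5a + 5c = 5(16) + 5(18) = 170  OK
(6) h + c = 16 + 18 = 34  OK
(7) a = 16, g = 12; 16 ≥ 12 (want <)  FAIL
(8) a = 16 is even  OK
(9) a = 16 lies in [14, 19]  OK

The assignment fails constraint 7.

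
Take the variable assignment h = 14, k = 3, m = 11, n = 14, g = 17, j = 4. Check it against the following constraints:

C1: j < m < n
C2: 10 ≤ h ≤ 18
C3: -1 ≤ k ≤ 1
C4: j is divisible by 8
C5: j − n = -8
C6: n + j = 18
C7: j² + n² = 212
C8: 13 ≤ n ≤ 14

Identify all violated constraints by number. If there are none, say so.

C1: values 4 < 11 < 14  true
C2: h = 14 lies in [10, 18]  true
C3: k = 3 is outside [-1, 1]  false
C4: 4 = 8×0 + 4, so 8 does not divide 4  false
C5: j − n = 4 − 14 = -10, not -8  false
C6: n + j = 14 + 4 = 18  true
C7: j² + n² = 4² + 14² = 16 + 196 = 212  true
C8: n = 14 lies in [13, 14]  true

Constraints 3, 4, and 5 do not hold.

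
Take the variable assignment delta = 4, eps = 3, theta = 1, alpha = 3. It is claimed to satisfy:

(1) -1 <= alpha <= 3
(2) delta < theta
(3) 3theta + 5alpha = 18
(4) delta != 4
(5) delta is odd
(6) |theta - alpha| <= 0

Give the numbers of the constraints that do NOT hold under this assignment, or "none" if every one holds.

(1) alpha = 3 lies in [-1, 3]  true
(2) delta = 4, theta = 1; 4 ≥ 1 (want <)  false
(3) 3theta + 5alpha = 3(1) + 5(3) = 18  true
(4) delta = 4, but 4 is required to differ  false
(5) delta = 4 is even  false
(6) |1 - 3| = 2; 2 > 0, exceeds bound 0  false

Constraints 2, 4, 5, and 6 are violated.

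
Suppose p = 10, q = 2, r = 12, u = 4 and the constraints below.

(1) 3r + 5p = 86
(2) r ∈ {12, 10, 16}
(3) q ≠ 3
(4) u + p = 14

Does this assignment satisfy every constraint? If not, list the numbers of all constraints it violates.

(1) 3r + 5p = 3(12) + 5(10) = 86 — satisfied.
(2) r = 12 is in {12, 10, 16} — satisfied.
(3) q = 2, and 2 ≠ 3 — satisfied.
(4) u + p = 4 + 10 = 14 — satisfied.

All constraints are satisfied.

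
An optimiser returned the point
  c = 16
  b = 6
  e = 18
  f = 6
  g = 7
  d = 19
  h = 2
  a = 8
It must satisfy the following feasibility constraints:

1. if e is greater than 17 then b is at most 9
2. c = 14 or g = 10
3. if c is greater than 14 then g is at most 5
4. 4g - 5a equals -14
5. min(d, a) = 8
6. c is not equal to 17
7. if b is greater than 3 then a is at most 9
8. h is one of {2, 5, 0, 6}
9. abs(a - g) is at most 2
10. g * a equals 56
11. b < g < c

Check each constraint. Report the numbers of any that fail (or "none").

The assignment fails constraints 2, 3, and 4.

1. e = 18 > 17, so we need b ≤ 9; b = 6 ≤ 9 — holds.
2. c = 16 ≠ 14 and g = 7 ≠ 10; both disjuncts false — fails.
3. c = 16 > 14, so we need g ≤ 5; but g = 7 > 5 — fails.
4. 4g - 5a = 4(7) - 5(8) = -12, not -14 — fails.
5. min(19, 8) = 8 — holds.
6. c = 16, and 16 ≠ 17 — holds.
7. b = 6 > 3, so we need a ≤ 9; a = 8 ≤ 9 — holds.
8. h = 2 is in {2, 5, 0, 6} — holds.
9. abs(8 - 7) = 1; 1 ≤ 2 — holds.
10. g * a = 7 * 8 = 56 — holds.
11. values 6 < 7 < 16 — holds.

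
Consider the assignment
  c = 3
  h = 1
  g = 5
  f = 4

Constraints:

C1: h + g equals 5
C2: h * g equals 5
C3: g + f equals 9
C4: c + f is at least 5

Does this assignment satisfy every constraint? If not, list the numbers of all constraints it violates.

Constraint 1 does not hold.

C1: h + g = 1 + 5 = 6, not 5  false
C2: h * g = 1 * 5 = 5  true
C3: g + f = 5 + 4 = 9  true
C4: c + f = 3 + 4 = 7; 7 ≥ 5  true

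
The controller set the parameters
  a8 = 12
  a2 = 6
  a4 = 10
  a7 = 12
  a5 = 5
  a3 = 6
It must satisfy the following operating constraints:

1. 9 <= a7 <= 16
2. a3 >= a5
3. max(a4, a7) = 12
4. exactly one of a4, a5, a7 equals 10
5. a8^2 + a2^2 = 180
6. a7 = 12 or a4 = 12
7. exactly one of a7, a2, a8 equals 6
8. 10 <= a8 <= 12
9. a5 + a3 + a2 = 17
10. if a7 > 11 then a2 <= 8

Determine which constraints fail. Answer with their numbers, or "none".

1. a7 = 12 lies in [9, 16] — holds.
2. a3 = 6, a5 = 5; 6 ≥ 5 — holds.
3. max(10, 12) = 12 — holds.
4. a4=10, a5=5, a7=12; 1 of them equals 10 — holds.
5. a8^2 + a2^2 = 12^2 + 6^2 = 144 + 36 = 180 — holds.
6. a7 = 12 = 12 (first disjunct) — holds.
7. a7=12, a2=6, a8=12; 1 of them equals 6 — holds.
8. a8 = 12 lies in [10, 12] — holds.
9. a5 + a3 + a2 = 5 + 6 + 6 = 17 — holds.
10. a7 = 12 > 11, so we need a2 ≤ 8; a2 = 6 ≤ 8 — holds.

Yes — all constraints hold.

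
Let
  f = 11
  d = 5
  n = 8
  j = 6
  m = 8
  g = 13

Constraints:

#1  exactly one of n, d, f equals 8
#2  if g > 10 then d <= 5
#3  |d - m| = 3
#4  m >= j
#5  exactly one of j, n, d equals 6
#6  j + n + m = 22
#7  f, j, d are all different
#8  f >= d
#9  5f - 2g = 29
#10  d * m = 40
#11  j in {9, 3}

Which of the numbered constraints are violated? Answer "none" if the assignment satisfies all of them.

No — constraint 11 is not satisfied.

#1 n=8, d=5, f=11; 1 of them equals 8  ✓
#2 g = 13 > 10, so we need d ≤ 5; d = 5 ≤ 5  ✓
#3 |5 - 8| = 3  ✓
#4 m = 8, j = 6; 8 ≥ 6  ✓
#5 j=6, n=8, d=5; 1 of them equals 6  ✓
#6 j + n + m = 6 + 8 + 8 = 22  ✓
#7 values 11, 6, 5 are pairwise distinct  ✓
#8 f = 11, d = 5; 11 ≥ 5  ✓
#9 5f - 2g = 5(11) - 2(13) = 29  ✓
#10 d * m = 5 * 8 = 40  ✓
#11 j = 6 is not in {9, 3}  ✗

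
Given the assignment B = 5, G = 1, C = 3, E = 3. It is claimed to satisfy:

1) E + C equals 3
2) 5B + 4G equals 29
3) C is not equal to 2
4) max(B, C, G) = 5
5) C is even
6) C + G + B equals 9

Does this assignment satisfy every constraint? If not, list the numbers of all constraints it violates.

1) E + C = 3 + 3 = 6, not 3 — does not hold.
2) 5B + 4G = 5(5) + 4(1) = 29 — holds.
3) C = 3, and 3 ≠ 2 — holds.
4) max(5, 3, 1) = 5 — holds.
5) C = 3 is odd — does not hold.
6) C + G + B = 3 + 1 + 5 = 9 — holds.

The assignment fails constraints 1, 5.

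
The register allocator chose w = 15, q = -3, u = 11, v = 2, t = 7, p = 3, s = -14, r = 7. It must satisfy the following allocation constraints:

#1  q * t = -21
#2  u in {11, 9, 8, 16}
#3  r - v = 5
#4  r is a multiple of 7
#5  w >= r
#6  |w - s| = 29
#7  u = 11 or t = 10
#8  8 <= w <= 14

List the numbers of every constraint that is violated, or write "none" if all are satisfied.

#1 q * t = -3 * 7 = -21 — satisfied.
#2 u = 11 is in {11, 9, 8, 16} — satisfied.
#3 r - v = 7 - 2 = 5 — satisfied.
#4 7 / 7 = 1, so 7 divides 7 — satisfied.
#5 w = 15, r = 7; 15 ≥ 7 — satisfied.
#6 |15 - (-14)| = 29 — satisfied.
#7 u = 11 = 11 (first disjunct) — satisfied.
#8 w = 15 is outside [8, 14] — violated.

Violated: 8.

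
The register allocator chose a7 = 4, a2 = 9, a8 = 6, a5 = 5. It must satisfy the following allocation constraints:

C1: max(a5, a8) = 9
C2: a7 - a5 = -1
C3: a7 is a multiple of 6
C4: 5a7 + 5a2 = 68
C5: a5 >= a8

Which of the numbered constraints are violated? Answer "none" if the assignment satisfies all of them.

C1: max(5, 6) = 6, not 9 — does not hold.
C2: a7 - a5 = 4 - 5 = -1 — holds.
C3: 4 = 6*0 + 4, so 6 does not divide 4 — does not hold.
C4: 5a7 + 5a2 = 5(4) + 5(9) = 65, not 68 — does not hold.
C5: a5 = 5, a8 = 6; 5 < 6 (want ≥) — does not hold.

No — constraints 1, 3, 4, and 5 are not satisfied.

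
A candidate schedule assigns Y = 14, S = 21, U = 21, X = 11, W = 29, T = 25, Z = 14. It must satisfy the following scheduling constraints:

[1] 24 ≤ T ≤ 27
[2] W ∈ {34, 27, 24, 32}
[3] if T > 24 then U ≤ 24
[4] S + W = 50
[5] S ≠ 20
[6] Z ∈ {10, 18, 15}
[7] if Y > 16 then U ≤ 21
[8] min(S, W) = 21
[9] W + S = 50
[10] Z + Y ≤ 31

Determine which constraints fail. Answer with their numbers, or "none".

Constraints 2, 6 are violated.

[1] T = 25 lies in [24, 27]  true
[2] W = 29 is not in {34, 27, 24, 32}  false
[3] T = 25 > 24, so we need U ≤ 24; U = 21 ≤ 24  true
[4] S + W = 21 + 29 = 50  true
[5] S = 21, and 21 ≠ 20  true
[6] Z = 14 is not in {10, 18, 15}  false
[7] Y = 14, not > 16; antecedent false, conditional vacuously true  true
[8] min(21, 29) = 21  true
[9] W + S = 29 + 21 = 50  true
[10] Z + Y = 14 + 14 = 28; 28 ≤ 31  true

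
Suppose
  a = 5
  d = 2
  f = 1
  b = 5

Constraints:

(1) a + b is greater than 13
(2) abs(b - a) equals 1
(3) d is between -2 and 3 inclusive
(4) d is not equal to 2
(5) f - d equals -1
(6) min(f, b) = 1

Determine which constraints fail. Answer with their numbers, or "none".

Violated: 1, 2, 4.

(1) a + b = 5 + 5 = 10; 10 ≤ 13, bound 13 not met — does not hold.
(2) abs(5 - 5) = 0, not 1 — does not hold.
(3) d = 2 lies in [-2, 3] — holds.
(4) d = 2, but 2 is required to differ — does not hold.
(5) f - d = 1 - 2 = -1 — holds.
(6) min(1, 5) = 1 — holds.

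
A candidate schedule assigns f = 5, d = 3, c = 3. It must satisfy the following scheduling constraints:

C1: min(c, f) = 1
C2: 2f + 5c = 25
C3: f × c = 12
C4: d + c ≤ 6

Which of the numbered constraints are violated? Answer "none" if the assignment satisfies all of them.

C1: min(3, 5) = 3, not 1 — does not hold.
C2: 2f + 5c = 2(5) + 5(3) = 25 — holds.
C3: f × c = 5 × 3 = 15, not 12 — does not hold.
C4: d + c = 3 + 3 = 6; 6 ≤ 6 — holds.

Constraints 1, 3 are violated.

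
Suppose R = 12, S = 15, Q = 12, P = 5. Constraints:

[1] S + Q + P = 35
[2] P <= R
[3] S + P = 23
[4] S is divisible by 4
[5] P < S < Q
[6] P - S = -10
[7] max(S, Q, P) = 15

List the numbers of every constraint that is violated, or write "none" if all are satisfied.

The assignment fails constraints 1, 3, 4, 5.

[1] S + Q + P = 15 + 12 + 5 = 32, not 35  no
[2] P = 5, R = 12; 5 ≤ 12  yes
[3] S + P = 15 + 5 = 20, not 23  no
[4] 15 = 4*3 + 3, so 4 does not divide 15  no
[5] values 5, 15, 12; S = 15 is not < Q = 12  no
[6] P - S = 5 - 15 = -10  yes
[7] max(15, 12, 5) = 15  yes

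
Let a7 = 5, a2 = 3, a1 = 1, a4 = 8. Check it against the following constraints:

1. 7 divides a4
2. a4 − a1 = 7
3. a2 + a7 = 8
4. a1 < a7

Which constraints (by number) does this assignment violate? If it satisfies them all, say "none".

1. 8 = 7×1 + 1, so 7 does not divide 8  no
2. a4 − a1 = 8 − 1 = 7  yes
3. a2 + a7 = 3 + 5 = 8  yes
4. a1 = 1, a7 = 5; 1 < 5  yes

Constraint 1 does not hold.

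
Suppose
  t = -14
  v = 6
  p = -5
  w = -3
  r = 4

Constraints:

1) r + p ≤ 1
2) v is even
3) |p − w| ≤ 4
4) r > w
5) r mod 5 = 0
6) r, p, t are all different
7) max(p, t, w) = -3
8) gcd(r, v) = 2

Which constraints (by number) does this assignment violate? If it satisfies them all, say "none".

The assignment fails constraint 5.

1) r + p = 4 + (-5) = -1; -1 ≤ 1 — satisfied.
2) v = 6 is even — satisfied.
3) |-5 − (-3)| = 2; 2 ≤ 4 — satisfied.
4) r = 4, w = -3; 4 > -3 — satisfied.
5) 4 mod 5 = 4, not 0 — violated.
6) values 4, -5, -14 are pairwise distinct — satisfied.
7) max(-5, -14, -3) = -3 — satisfied.
8) gcd(4, 6) = 2 — satisfied.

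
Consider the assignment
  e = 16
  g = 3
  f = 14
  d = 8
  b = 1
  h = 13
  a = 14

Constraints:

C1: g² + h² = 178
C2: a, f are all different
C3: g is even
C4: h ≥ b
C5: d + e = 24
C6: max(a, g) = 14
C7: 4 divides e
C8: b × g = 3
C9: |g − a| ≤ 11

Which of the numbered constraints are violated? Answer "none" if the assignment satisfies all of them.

C1: g² + h² = 3² + 13² = 9 + 169 = 178 — holds.
C2: a = f = 14, not all different — does not hold.
C3: g = 3 is odd — does not hold.
C4: h = 13, b = 1; 13 ≥ 1 — holds.
C5: d + e = 8 + 16 = 24 — holds.
C6: max(14, 3) = 14 — holds.
C7: 16 / 4 = 4, so 4 divides 16 — holds.
C8: b × g = 1 × 3 = 3 — holds.
C9: |3 − 14| = 11; 11 ≤ 11 — holds.

The assignment fails constraints 2, 3.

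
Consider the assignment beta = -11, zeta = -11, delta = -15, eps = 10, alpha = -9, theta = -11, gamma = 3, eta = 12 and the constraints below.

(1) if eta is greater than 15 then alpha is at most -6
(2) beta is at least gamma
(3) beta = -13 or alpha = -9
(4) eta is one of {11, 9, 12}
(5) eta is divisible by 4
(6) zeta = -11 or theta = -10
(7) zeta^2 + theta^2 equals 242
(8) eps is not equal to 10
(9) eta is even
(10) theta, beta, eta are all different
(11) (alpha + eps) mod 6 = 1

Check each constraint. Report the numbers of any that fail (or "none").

(1) eta = 12, not > 15; antecedent false, conditional vacuously true — holds.
(2) beta = -11, gamma = 3; -11 < 3 (want ≥) — does not hold.
(3) beta = -11 ≠ -13, but alpha = -9 = -9 (second disjunct) — holds.
(4) eta = 12 is in {11, 9, 12} — holds.
(5) 12 / 4 = 3, so 4 divides 12 — holds.
(6) zeta = -11 = -11 (first disjunct) — holds.
(7) zeta^2 + theta^2 = (-11)^2 + (-11)^2 = 121 + 121 = 242 — holds.
(8) eps = 10, but 10 is required to differ — does not hold.
(9) eta = 12 is even — holds.
(10) theta = beta = -11, not all different — does not hold.
(11) alpha + eps = 1; 1 mod 6 = 1 — holds.

Violated: 2, 8, and 10.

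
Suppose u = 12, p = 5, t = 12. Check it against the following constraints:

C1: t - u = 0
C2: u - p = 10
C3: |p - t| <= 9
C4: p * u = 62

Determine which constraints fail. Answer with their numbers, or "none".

Constraints 2, 4 do not hold.

C1: t - u = 12 - 12 = 0 — holds.
C2: u - p = 12 - 5 = 7, not 10 — does not hold.
C3: |5 - 12| = 7; 7 ≤ 9 — holds.
C4: p * u = 5 * 12 = 60, not 62 — does not hold.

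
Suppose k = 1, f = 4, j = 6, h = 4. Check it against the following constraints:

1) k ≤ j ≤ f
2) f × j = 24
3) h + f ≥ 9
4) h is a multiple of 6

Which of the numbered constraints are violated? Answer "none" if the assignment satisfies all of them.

1) values 1, 6, 4; j = 6 is not ≤ f = 4  false
2) f × j = 4 × 6 = 24  true
3) h + f = 4 + 4 = 8; 8 < 9, bound 9 not met  false
4) 4 = 6×0 + 4, so 6 does not divide 4  false

No — constraints 1, 3, and 4 are not satisfied.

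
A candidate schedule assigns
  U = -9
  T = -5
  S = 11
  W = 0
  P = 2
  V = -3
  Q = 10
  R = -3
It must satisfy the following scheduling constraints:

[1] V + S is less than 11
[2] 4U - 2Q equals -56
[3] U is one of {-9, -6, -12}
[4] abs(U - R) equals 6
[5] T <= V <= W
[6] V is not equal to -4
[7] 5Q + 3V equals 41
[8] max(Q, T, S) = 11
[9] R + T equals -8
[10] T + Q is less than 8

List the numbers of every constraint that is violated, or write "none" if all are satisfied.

[1] V + S = -3 + 11 = 8; 8 < 11 — holds.
[2] 4U - 2Q = 4(-9) - 2(10) = -56 — holds.
[3] U = -9 is in {-9, -6, -12} — holds.
[4] abs(-9 - (-3)) = 6 — holds.
[5] values -5 <= -3 <= 0 — holds.
[6] V = -3, and -3 ≠ -4 — holds.
[7] 5Q + 3V = 5(10) + 3(-3) = 41 — holds.
[8] max(10, -5, 11) = 11 — holds.
[9] R + T = -3 + (-5) = -8 — holds.
[10] T + Q = -5 + 10 = 5; 5 < 8 — holds.

Yes — all constraints hold.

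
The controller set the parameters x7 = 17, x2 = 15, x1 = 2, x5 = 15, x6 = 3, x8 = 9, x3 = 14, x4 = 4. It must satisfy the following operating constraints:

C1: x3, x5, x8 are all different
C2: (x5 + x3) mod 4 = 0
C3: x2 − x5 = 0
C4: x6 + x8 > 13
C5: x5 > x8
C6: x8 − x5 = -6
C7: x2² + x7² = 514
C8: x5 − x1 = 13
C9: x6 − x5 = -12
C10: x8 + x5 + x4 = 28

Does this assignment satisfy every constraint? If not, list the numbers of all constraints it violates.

Constraints 2 and 4 are violated.

C1: values 14, 15, 9 are pairwise distinct — holds.
C2: x5 + x3 = 29; 29 mod 4 = 1, not 0 — does not hold.
C3: x2 − x5 = 15 − 15 = 0 — holds.
C4: x6 + x8 = 3 + 9 = 12; 12 ≤ 13, bound 13 not met — does not hold.
C5: x5 = 15, x8 = 9; 15 > 9 — holds.
C6: x8 − x5 = 9 − 15 = -6 — holds.
C7: x2² + x7² = 15² + 17² = 225 + 289 = 514 — holds.
C8: x5 − x1 = 15 − 2 = 13 — holds.
C9: x6 − x5 = 3 − 15 = -12 — holds.
C10: x8 + x5 + x4 = 9 + 15 + 4 = 28 — holds.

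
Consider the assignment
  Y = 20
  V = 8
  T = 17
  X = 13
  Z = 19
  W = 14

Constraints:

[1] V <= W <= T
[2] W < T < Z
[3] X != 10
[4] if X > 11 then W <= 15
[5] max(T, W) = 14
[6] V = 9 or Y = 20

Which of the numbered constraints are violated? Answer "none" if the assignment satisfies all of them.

No — constraint 5 is not satisfied.

[1] values 8 <= 14 <= 17 — holds.
[2] values 14 < 17 < 19 — holds.
[3] X = 13, and 13 ≠ 10 — holds.
[4] X = 13 > 11, so we need W ≤ 15; W = 14 ≤ 15 — holds.
[5] max(17, 14) = 17, not 14 — does not hold.
[6] V = 8 ≠ 9, but Y = 20 = 20 (second disjunct) — holds.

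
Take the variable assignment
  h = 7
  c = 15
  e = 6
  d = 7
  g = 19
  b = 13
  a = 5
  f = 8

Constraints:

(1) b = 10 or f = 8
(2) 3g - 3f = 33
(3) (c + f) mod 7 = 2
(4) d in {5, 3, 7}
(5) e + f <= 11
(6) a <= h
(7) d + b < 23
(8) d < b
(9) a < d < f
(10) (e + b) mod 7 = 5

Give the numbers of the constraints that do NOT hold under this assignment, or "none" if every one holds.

Violated: 5.

(1) b = 13 ≠ 10, but f = 8 = 8 (second disjunct) — OK.
(2) 3g - 3f = 3(19) - 3(8) = 33 — OK.
(3) c + f = 23; 23 mod 7 = 2 — OK.
(4) d = 7 is in {5, 3, 7} — OK.
(5) e + f = 6 + 8 = 14; 14 > 11, bound 11 not met — violated.
(6) a = 5, h = 7; 5 ≤ 7 — OK.
(7) d + b = 7 + 13 = 20; 20 < 23 — OK.
(8) d = 7, b = 13; 7 < 13 — OK.
(9) values 5 < 7 < 8 — OK.
(10) e + b = 19; 19 mod 7 = 5 — OK.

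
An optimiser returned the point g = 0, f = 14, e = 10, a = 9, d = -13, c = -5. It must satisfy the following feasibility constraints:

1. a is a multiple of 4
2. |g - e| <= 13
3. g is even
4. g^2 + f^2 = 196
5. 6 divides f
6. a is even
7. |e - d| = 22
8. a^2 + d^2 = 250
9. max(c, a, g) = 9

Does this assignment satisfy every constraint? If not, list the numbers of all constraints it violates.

1. 9 = 4*2 + 1, so 4 does not divide 9 — does not hold.
2. |0 - 10| = 10; 10 ≤ 13 — holds.
3. g = 0 is even — holds.
4. g^2 + f^2 = 0^2 + 14^2 = 0 + 196 = 196 — holds.
5. 14 = 6*2 + 2, so 6 does not divide 14 — does not hold.
6. a = 9 is odd — does not hold.
7. |10 - (-13)| = 23, not 22 — does not hold.
8. a^2 + d^2 = 9^2 + (-13)^2 = 81 + 169 = 250 — holds.
9. max(-5, 9, 0) = 9 — holds.

Constraints 1, 5, 6, and 7 are violated.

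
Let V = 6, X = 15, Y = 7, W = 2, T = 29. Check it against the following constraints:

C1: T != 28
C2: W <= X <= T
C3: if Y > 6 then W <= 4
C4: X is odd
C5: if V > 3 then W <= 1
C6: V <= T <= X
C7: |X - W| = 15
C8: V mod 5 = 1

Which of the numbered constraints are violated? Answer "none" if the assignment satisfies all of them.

Violated: 5, 6, 7.

C1: T = 29, and 29 ≠ 28  holds
C2: values 2 <= 15 <= 29  holds
C3: Y = 7 > 6, so we need W ≤ 4; W = 2 ≤ 4  holds
C4: X = 15 is odd  holds
C5: V = 6 > 3, so we need W ≤ 1; but W = 2 > 1  fails
C6: values 6, 29, 15; T = 29 is not <= X = 15  fails
C7: |15 - 2| = 13, not 15  fails
C8: 6 mod 5 = 1  holds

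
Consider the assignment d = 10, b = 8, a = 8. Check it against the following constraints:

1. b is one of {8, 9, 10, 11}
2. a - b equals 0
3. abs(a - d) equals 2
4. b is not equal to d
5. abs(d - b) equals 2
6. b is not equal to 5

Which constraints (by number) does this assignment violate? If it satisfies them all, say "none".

The assignment satisfies every constraint.

1. b = 8 is in {8, 9, 10, 11} — holds.
2. a - b = 8 - 8 = 0 — holds.
3. abs(8 - 10) = 2 — holds.
4. b = 8, d = 10; distinct — holds.
5. abs(10 - 8) = 2 — holds.
6. b = 8, and 8 ≠ 5 — holds.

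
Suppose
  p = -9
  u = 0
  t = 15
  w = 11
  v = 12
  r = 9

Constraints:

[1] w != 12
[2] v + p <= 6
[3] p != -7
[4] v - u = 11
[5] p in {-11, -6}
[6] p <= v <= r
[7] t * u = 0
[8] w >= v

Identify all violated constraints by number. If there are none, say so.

Violated: 4, 5, 6, and 8.

[1] w = 11, and 11 ≠ 12 — satisfied.
[2] v + p = 12 + (-9) = 3; 3 ≤ 6 — satisfied.
[3] p = -9, and -9 ≠ -7 — satisfied.
[4] v - u = 12 - 0 = 12, not 11 — violated.
[5] p = -9 is not in {-11, -6} — violated.
[6] values -9, 12, 9; v = 12 is not <= r = 9 — violated.
[7] t * u = 15 * 0 = 0 — satisfied.
[8] w = 11, v = 12; 11 < 12 (want ≥) — violated.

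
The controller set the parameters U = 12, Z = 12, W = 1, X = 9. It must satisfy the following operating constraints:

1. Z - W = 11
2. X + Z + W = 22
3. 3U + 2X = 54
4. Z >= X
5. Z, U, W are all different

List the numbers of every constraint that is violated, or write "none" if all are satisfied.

Violated: 5.

1. Z - W = 12 - 1 = 11 — OK.
2. X + Z + W = 9 + 12 + 1 = 22 — OK.
3. 3U + 2X = 3(12) + 2(9) = 54 — OK.
4. Z = 12, X = 9; 12 ≥ 9 — OK.
5. Z = U = 12, not all different — violated.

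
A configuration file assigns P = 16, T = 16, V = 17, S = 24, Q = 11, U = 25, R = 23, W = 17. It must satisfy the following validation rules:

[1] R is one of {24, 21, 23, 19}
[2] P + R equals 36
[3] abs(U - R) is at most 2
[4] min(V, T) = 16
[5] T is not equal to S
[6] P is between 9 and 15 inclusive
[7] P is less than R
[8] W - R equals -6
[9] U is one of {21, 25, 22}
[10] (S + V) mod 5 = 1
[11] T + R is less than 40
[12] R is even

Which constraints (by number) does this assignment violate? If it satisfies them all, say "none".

Constraints 2, 6, 12 are violated.

[1] R = 23 is in {24, 21, 23, 19} — holds.
[2] P + R = 16 + 23 = 39, not 36 — fails.
[3] abs(25 - 23) = 2; 2 ≤ 2 — holds.
[4] min(17, 16) = 16 — holds.
[5] T = 16, S = 24; distinct — holds.
[6] P = 16 is outside [9, 15] — fails.
[7] P = 16, R = 23; 16 < 23 — holds.
[8] W - R = 17 - 23 = -6 — holds.
[9] U = 25 is in {21, 25, 22} — holds.
[10] S + V = 41; 41 mod 5 = 1 — holds.
[11] T + R = 16 + 23 = 39; 39 < 40 — holds.
[12] R = 23 is odd — fails.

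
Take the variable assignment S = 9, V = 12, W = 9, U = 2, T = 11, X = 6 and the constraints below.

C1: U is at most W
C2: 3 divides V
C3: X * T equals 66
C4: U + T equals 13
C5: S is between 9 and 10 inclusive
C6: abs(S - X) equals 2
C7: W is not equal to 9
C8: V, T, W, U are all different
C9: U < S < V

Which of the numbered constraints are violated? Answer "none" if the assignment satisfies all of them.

C1: U = 2, W = 9; 2 ≤ 9 — OK.
C2: 12 / 3 = 4, so 3 divides 12 — OK.
C3: X * T = 6 * 11 = 66 — OK.
C4: U + T = 2 + 11 = 13 — OK.
C5: S = 9 lies in [9, 10] — OK.
C6: abs(9 - 6) = 3, not 2 — violated.
C7: W = 9, but 9 is required to differ — violated.
C8: values 12, 11, 9, 2 are pairwise distinct — OK.
C9: values 2 < 9 < 12 — OK.

No — constraints 6 and 7 are not satisfied.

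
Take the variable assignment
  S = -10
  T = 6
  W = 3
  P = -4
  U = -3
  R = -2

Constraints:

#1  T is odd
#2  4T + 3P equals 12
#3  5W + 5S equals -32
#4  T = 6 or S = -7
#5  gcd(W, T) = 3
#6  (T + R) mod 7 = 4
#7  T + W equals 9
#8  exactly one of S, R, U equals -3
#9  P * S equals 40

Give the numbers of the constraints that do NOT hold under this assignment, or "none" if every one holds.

#1 T = 6 is even  ✗
#2 4T + 3P = 4(6) + 3(-4) = 12  ✓
#3 5W + 5S = 5(3) + 5(-10) = -35, not -32  ✗
#4 T = 6 = 6 (first disjunct)  ✓
#5 gcd(3, 6) = 3  ✓
#6 T + R = 4; 4 mod 7 = 4  ✓
#7 T + W = 6 + 3 = 9  ✓
#8 S=-10, R=-2, U=-3; 1 of them equals -3  ✓
#9 P * S = -4 * (-10) = 40  ✓

Violated: 1 and 3.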